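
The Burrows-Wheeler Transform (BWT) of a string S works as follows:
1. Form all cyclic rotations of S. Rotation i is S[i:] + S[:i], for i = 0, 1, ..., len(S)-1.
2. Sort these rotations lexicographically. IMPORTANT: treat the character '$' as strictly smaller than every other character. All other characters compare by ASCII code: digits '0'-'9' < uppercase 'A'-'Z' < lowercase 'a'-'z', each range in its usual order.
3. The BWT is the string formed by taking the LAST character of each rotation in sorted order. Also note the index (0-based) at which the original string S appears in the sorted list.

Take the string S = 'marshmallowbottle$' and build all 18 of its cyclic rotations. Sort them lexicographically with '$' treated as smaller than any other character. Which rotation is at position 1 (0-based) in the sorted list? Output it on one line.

Answer: allowbottle$marshm

Derivation:
All 18 rotations (rotation i = S[i:]+S[:i]):
  rot[0] = marshmallowbottle$
  rot[1] = arshmallowbottle$m
  rot[2] = rshmallowbottle$ma
  rot[3] = shmallowbottle$mar
  rot[4] = hmallowbottle$mars
  rot[5] = mallowbottle$marsh
  rot[6] = allowbottle$marshm
  rot[7] = llowbottle$marshma
  rot[8] = lowbottle$marshmal
  rot[9] = owbottle$marshmall
  rot[10] = wbottle$marshmallo
  rot[11] = bottle$marshmallow
  rot[12] = ottle$marshmallowb
  rot[13] = ttle$marshmallowbo
  rot[14] = tle$marshmallowbot
  rot[15] = le$marshmallowbott
  rot[16] = e$marshmallowbottl
  rot[17] = $marshmallowbottle
Sorted (with $ < everything):
  sorted[0] = $marshmallowbottle
  sorted[1] = allowbottle$marshm
  sorted[2] = arshmallowbottle$m
  sorted[3] = bottle$marshmallow
  sorted[4] = e$marshmallowbottl
  sorted[5] = hmallowbottle$mars
  sorted[6] = le$marshmallowbott
  sorted[7] = llowbottle$marshma
  sorted[8] = lowbottle$marshmal
  sorted[9] = mallowbottle$marsh
  sorted[10] = marshmallowbottle$
  sorted[11] = ottle$marshmallowb
  sorted[12] = owbottle$marshmall
  sorted[13] = rshmallowbottle$ma
  sorted[14] = shmallowbottle$mar
  sorted[15] = tle$marshmallowbot
  sorted[16] = ttle$marshmallowbo
  sorted[17] = wbottle$marshmallo
sorted[1] = allowbottle$marshm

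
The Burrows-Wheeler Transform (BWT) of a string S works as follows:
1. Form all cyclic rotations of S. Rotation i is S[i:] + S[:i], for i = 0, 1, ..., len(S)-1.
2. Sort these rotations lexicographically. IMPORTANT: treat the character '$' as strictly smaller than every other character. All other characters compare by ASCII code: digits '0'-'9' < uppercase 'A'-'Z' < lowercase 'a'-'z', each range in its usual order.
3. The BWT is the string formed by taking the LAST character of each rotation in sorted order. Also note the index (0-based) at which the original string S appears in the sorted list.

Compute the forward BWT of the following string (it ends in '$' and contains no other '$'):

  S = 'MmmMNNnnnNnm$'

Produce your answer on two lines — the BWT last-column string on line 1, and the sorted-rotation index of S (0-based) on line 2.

Answer: mm$MnNnmMnNnN
2

Derivation:
All 13 rotations (rotation i = S[i:]+S[:i]):
  rot[0] = MmmMNNnnnNnm$
  rot[1] = mmMNNnnnNnm$M
  rot[2] = mMNNnnnNnm$Mm
  rot[3] = MNNnnnNnm$Mmm
  rot[4] = NNnnnNnm$MmmM
  rot[5] = NnnnNnm$MmmMN
  rot[6] = nnnNnm$MmmMNN
  rot[7] = nnNnm$MmmMNNn
  rot[8] = nNnm$MmmMNNnn
  rot[9] = Nnm$MmmMNNnnn
  rot[10] = nm$MmmMNNnnnN
  rot[11] = m$MmmMNNnnnNn
  rot[12] = $MmmMNNnnnNnm
Sorted (with $ < everything):
  sorted[0] = $MmmMNNnnnNnm  (last char: 'm')
  sorted[1] = MNNnnnNnm$Mmm  (last char: 'm')
  sorted[2] = MmmMNNnnnNnm$  (last char: '$')
  sorted[3] = NNnnnNnm$MmmM  (last char: 'M')
  sorted[4] = Nnm$MmmMNNnnn  (last char: 'n')
  sorted[5] = NnnnNnm$MmmMN  (last char: 'N')
  sorted[6] = m$MmmMNNnnnNn  (last char: 'n')
  sorted[7] = mMNNnnnNnm$Mm  (last char: 'm')
  sorted[8] = mmMNNnnnNnm$M  (last char: 'M')
  sorted[9] = nNnm$MmmMNNnn  (last char: 'n')
  sorted[10] = nm$MmmMNNnnnN  (last char: 'N')
  sorted[11] = nnNnm$MmmMNNn  (last char: 'n')
  sorted[12] = nnnNnm$MmmMNN  (last char: 'N')
Last column: mm$MnNnmMnNnN
Original string S is at sorted index 2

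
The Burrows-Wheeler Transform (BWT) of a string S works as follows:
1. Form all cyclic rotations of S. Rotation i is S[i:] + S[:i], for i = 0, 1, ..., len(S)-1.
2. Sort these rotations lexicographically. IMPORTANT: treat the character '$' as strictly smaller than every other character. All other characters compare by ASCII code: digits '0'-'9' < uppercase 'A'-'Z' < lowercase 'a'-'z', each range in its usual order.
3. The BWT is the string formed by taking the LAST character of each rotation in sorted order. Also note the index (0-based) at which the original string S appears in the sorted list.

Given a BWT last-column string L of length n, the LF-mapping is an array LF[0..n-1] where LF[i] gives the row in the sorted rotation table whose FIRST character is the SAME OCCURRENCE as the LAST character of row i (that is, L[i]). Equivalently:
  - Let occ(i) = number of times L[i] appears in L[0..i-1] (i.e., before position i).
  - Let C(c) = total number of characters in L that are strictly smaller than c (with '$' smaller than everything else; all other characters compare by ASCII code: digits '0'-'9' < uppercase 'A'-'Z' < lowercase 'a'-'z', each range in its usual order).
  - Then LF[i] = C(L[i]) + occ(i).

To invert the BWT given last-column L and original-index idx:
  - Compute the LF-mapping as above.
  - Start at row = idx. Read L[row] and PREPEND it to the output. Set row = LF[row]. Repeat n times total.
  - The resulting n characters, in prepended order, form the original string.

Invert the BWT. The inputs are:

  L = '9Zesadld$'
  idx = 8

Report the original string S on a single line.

Answer: saddleZ9$

Derivation:
LF mapping: 1 2 6 8 3 4 7 5 0
Walk LF starting at row 8, prepending L[row]:
  step 1: row=8, L[8]='$', prepend. Next row=LF[8]=0
  step 2: row=0, L[0]='9', prepend. Next row=LF[0]=1
  step 3: row=1, L[1]='Z', prepend. Next row=LF[1]=2
  step 4: row=2, L[2]='e', prepend. Next row=LF[2]=6
  step 5: row=6, L[6]='l', prepend. Next row=LF[6]=7
  step 6: row=7, L[7]='d', prepend. Next row=LF[7]=5
  step 7: row=5, L[5]='d', prepend. Next row=LF[5]=4
  step 8: row=4, L[4]='a', prepend. Next row=LF[4]=3
  step 9: row=3, L[3]='s', prepend. Next row=LF[3]=8
Reversed output: saddleZ9$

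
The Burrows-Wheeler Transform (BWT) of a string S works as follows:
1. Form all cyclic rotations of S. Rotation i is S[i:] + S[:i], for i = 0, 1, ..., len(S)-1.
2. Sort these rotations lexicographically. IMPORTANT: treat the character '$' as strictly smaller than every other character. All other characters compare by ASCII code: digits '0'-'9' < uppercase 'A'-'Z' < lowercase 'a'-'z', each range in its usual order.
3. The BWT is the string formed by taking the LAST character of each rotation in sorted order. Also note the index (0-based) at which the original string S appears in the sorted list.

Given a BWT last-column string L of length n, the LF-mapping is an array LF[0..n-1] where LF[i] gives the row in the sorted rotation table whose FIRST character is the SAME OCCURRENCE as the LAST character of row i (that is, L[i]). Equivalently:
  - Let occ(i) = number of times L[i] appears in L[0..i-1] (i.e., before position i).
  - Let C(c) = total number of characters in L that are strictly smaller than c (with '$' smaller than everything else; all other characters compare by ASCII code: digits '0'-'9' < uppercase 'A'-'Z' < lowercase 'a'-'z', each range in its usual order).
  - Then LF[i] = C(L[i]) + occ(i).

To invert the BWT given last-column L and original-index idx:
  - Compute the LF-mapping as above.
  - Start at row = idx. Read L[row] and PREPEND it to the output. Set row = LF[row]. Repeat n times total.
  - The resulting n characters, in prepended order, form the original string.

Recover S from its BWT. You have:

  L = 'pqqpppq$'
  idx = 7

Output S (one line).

Answer: qqpppqp$

Derivation:
LF mapping: 1 5 6 2 3 4 7 0
Walk LF starting at row 7, prepending L[row]:
  step 1: row=7, L[7]='$', prepend. Next row=LF[7]=0
  step 2: row=0, L[0]='p', prepend. Next row=LF[0]=1
  step 3: row=1, L[1]='q', prepend. Next row=LF[1]=5
  step 4: row=5, L[5]='p', prepend. Next row=LF[5]=4
  step 5: row=4, L[4]='p', prepend. Next row=LF[4]=3
  step 6: row=3, L[3]='p', prepend. Next row=LF[3]=2
  step 7: row=2, L[2]='q', prepend. Next row=LF[2]=6
  step 8: row=6, L[6]='q', prepend. Next row=LF[6]=7
Reversed output: qqpppqp$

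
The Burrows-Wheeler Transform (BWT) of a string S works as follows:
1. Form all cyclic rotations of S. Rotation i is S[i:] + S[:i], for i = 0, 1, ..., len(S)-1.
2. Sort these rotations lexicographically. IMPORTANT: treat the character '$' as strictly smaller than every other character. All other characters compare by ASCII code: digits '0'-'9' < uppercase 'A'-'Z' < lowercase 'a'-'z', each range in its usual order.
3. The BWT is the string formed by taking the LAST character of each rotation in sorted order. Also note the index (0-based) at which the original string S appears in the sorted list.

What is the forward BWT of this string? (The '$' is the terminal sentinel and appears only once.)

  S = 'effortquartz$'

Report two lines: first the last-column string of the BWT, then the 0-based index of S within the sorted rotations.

Answer: zu$efftoarrqt
2

Derivation:
All 13 rotations (rotation i = S[i:]+S[:i]):
  rot[0] = effortquartz$
  rot[1] = ffortquartz$e
  rot[2] = fortquartz$ef
  rot[3] = ortquartz$eff
  rot[4] = rtquartz$effo
  rot[5] = tquartz$effor
  rot[6] = quartz$effort
  rot[7] = uartz$effortq
  rot[8] = artz$effortqu
  rot[9] = rtz$effortqua
  rot[10] = tz$effortquar
  rot[11] = z$effortquart
  rot[12] = $effortquartz
Sorted (with $ < everything):
  sorted[0] = $effortquartz  (last char: 'z')
  sorted[1] = artz$effortqu  (last char: 'u')
  sorted[2] = effortquartz$  (last char: '$')
  sorted[3] = ffortquartz$e  (last char: 'e')
  sorted[4] = fortquartz$ef  (last char: 'f')
  sorted[5] = ortquartz$eff  (last char: 'f')
  sorted[6] = quartz$effort  (last char: 't')
  sorted[7] = rtquartz$effo  (last char: 'o')
  sorted[8] = rtz$effortqua  (last char: 'a')
  sorted[9] = tquartz$effor  (last char: 'r')
  sorted[10] = tz$effortquar  (last char: 'r')
  sorted[11] = uartz$effortq  (last char: 'q')
  sorted[12] = z$effortquart  (last char: 't')
Last column: zu$efftoarrqt
Original string S is at sorted index 2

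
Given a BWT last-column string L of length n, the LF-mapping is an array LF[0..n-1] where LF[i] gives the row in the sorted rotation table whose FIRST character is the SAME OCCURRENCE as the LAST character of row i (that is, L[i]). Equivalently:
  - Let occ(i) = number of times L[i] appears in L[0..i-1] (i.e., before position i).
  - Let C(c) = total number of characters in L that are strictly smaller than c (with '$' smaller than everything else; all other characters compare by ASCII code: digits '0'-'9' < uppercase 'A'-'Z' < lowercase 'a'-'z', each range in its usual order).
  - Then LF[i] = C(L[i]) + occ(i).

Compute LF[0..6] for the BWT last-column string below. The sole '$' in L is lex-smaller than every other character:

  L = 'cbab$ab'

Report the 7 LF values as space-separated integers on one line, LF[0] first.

Answer: 6 3 1 4 0 2 5

Derivation:
Char counts: '$':1, 'a':2, 'b':3, 'c':1
C (first-col start): C('$')=0, C('a')=1, C('b')=3, C('c')=6
L[0]='c': occ=0, LF[0]=C('c')+0=6+0=6
L[1]='b': occ=0, LF[1]=C('b')+0=3+0=3
L[2]='a': occ=0, LF[2]=C('a')+0=1+0=1
L[3]='b': occ=1, LF[3]=C('b')+1=3+1=4
L[4]='$': occ=0, LF[4]=C('$')+0=0+0=0
L[5]='a': occ=1, LF[5]=C('a')+1=1+1=2
L[6]='b': occ=2, LF[6]=C('b')+2=3+2=5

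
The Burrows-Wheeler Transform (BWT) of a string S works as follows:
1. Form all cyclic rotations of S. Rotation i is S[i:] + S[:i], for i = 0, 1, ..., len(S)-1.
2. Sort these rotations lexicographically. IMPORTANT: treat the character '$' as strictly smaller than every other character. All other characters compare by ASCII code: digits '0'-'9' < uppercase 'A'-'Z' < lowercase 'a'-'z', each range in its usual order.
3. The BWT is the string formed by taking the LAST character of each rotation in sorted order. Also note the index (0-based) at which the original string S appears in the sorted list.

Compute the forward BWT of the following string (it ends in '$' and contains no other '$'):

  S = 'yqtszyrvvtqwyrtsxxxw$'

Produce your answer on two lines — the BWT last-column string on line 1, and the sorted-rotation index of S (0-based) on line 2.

All 21 rotations (rotation i = S[i:]+S[:i]):
  rot[0] = yqtszyrvvtqwyrtsxxxw$
  rot[1] = qtszyrvvtqwyrtsxxxw$y
  rot[2] = tszyrvvtqwyrtsxxxw$yq
  rot[3] = szyrvvtqwyrtsxxxw$yqt
  rot[4] = zyrvvtqwyrtsxxxw$yqts
  rot[5] = yrvvtqwyrtsxxxw$yqtsz
  rot[6] = rvvtqwyrtsxxxw$yqtszy
  rot[7] = vvtqwyrtsxxxw$yqtszyr
  rot[8] = vtqwyrtsxxxw$yqtszyrv
  rot[9] = tqwyrtsxxxw$yqtszyrvv
  rot[10] = qwyrtsxxxw$yqtszyrvvt
  rot[11] = wyrtsxxxw$yqtszyrvvtq
  rot[12] = yrtsxxxw$yqtszyrvvtqw
  rot[13] = rtsxxxw$yqtszyrvvtqwy
  rot[14] = tsxxxw$yqtszyrvvtqwyr
  rot[15] = sxxxw$yqtszyrvvtqwyrt
  rot[16] = xxxw$yqtszyrvvtqwyrts
  rot[17] = xxw$yqtszyrvvtqwyrtsx
  rot[18] = xw$yqtszyrvvtqwyrtsxx
  rot[19] = w$yqtszyrvvtqwyrtsxxx
  rot[20] = $yqtszyrvvtqwyrtsxxxw
Sorted (with $ < everything):
  sorted[0] = $yqtszyrvvtqwyrtsxxxw  (last char: 'w')
  sorted[1] = qtszyrvvtqwyrtsxxxw$y  (last char: 'y')
  sorted[2] = qwyrtsxxxw$yqtszyrvvt  (last char: 't')
  sorted[3] = rtsxxxw$yqtszyrvvtqwy  (last char: 'y')
  sorted[4] = rvvtqwyrtsxxxw$yqtszy  (last char: 'y')
  sorted[5] = sxxxw$yqtszyrvvtqwyrt  (last char: 't')
  sorted[6] = szyrvvtqwyrtsxxxw$yqt  (last char: 't')
  sorted[7] = tqwyrtsxxxw$yqtszyrvv  (last char: 'v')
  sorted[8] = tsxxxw$yqtszyrvvtqwyr  (last char: 'r')
  sorted[9] = tszyrvvtqwyrtsxxxw$yq  (last char: 'q')
  sorted[10] = vtqwyrtsxxxw$yqtszyrv  (last char: 'v')
  sorted[11] = vvtqwyrtsxxxw$yqtszyr  (last char: 'r')
  sorted[12] = w$yqtszyrvvtqwyrtsxxx  (last char: 'x')
  sorted[13] = wyrtsxxxw$yqtszyrvvtq  (last char: 'q')
  sorted[14] = xw$yqtszyrvvtqwyrtsxx  (last char: 'x')
  sorted[15] = xxw$yqtszyrvvtqwyrtsx  (last char: 'x')
  sorted[16] = xxxw$yqtszyrvvtqwyrts  (last char: 's')
  sorted[17] = yqtszyrvvtqwyrtsxxxw$  (last char: '$')
  sorted[18] = yrtsxxxw$yqtszyrvvtqw  (last char: 'w')
  sorted[19] = yrvvtqwyrtsxxxw$yqtsz  (last char: 'z')
  sorted[20] = zyrvvtqwyrtsxxxw$yqts  (last char: 's')
Last column: wytyyttvrqvrxqxxs$wzs
Original string S is at sorted index 17

Answer: wytyyttvrqvrxqxxs$wzs
17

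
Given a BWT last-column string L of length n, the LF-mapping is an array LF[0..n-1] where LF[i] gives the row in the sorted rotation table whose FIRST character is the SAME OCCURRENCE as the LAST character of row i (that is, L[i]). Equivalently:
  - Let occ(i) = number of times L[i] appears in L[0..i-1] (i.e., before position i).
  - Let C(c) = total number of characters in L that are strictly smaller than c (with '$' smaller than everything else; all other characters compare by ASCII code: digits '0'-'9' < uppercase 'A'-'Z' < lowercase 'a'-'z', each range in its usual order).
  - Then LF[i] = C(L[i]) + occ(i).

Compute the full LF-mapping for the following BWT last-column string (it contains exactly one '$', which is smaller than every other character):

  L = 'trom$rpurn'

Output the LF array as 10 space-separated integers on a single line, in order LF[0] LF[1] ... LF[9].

Answer: 8 5 3 1 0 6 4 9 7 2

Derivation:
Char counts: '$':1, 'm':1, 'n':1, 'o':1, 'p':1, 'r':3, 't':1, 'u':1
C (first-col start): C('$')=0, C('m')=1, C('n')=2, C('o')=3, C('p')=4, C('r')=5, C('t')=8, C('u')=9
L[0]='t': occ=0, LF[0]=C('t')+0=8+0=8
L[1]='r': occ=0, LF[1]=C('r')+0=5+0=5
L[2]='o': occ=0, LF[2]=C('o')+0=3+0=3
L[3]='m': occ=0, LF[3]=C('m')+0=1+0=1
L[4]='$': occ=0, LF[4]=C('$')+0=0+0=0
L[5]='r': occ=1, LF[5]=C('r')+1=5+1=6
L[6]='p': occ=0, LF[6]=C('p')+0=4+0=4
L[7]='u': occ=0, LF[7]=C('u')+0=9+0=9
L[8]='r': occ=2, LF[8]=C('r')+2=5+2=7
L[9]='n': occ=0, LF[9]=C('n')+0=2+0=2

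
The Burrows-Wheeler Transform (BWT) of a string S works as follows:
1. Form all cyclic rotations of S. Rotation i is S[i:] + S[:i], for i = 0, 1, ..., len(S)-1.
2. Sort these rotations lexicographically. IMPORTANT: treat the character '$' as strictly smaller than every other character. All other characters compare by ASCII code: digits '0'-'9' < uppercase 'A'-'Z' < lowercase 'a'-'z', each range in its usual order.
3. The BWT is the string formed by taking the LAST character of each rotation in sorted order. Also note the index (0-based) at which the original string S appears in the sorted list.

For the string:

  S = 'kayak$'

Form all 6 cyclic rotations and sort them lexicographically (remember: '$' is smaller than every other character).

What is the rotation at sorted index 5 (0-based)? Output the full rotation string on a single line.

All 6 rotations (rotation i = S[i:]+S[:i]):
  rot[0] = kayak$
  rot[1] = ayak$k
  rot[2] = yak$ka
  rot[3] = ak$kay
  rot[4] = k$kaya
  rot[5] = $kayak
Sorted (with $ < everything):
  sorted[0] = $kayak
  sorted[1] = ak$kay
  sorted[2] = ayak$k
  sorted[3] = k$kaya
  sorted[4] = kayak$
  sorted[5] = yak$ka
sorted[5] = yak$ka

Answer: yak$ka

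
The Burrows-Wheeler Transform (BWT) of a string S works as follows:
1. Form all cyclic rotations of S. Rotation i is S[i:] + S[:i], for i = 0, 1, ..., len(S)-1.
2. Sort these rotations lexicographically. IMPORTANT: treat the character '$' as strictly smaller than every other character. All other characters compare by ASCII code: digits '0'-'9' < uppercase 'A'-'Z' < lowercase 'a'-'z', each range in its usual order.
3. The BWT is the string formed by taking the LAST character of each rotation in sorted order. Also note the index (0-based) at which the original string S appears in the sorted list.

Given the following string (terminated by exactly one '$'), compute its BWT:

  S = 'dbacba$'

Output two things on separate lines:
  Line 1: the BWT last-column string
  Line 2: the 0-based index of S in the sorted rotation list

Answer: abbcda$
6

Derivation:
All 7 rotations (rotation i = S[i:]+S[:i]):
  rot[0] = dbacba$
  rot[1] = bacba$d
  rot[2] = acba$db
  rot[3] = cba$dba
  rot[4] = ba$dbac
  rot[5] = a$dbacb
  rot[6] = $dbacba
Sorted (with $ < everything):
  sorted[0] = $dbacba  (last char: 'a')
  sorted[1] = a$dbacb  (last char: 'b')
  sorted[2] = acba$db  (last char: 'b')
  sorted[3] = ba$dbac  (last char: 'c')
  sorted[4] = bacba$d  (last char: 'd')
  sorted[5] = cba$dba  (last char: 'a')
  sorted[6] = dbacba$  (last char: '$')
Last column: abbcda$
Original string S is at sorted index 6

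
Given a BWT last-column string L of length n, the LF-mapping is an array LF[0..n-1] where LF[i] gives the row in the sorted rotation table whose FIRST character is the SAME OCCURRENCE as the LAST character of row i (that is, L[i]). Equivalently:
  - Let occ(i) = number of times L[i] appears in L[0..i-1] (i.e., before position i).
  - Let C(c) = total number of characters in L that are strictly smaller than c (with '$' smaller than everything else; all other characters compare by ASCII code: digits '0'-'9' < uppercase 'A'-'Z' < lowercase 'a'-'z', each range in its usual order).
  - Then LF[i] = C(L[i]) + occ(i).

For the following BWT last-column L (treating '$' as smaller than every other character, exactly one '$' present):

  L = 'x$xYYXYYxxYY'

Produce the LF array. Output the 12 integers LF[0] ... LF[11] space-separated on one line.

Char counts: '$':1, 'X':1, 'Y':6, 'x':4
C (first-col start): C('$')=0, C('X')=1, C('Y')=2, C('x')=8
L[0]='x': occ=0, LF[0]=C('x')+0=8+0=8
L[1]='$': occ=0, LF[1]=C('$')+0=0+0=0
L[2]='x': occ=1, LF[2]=C('x')+1=8+1=9
L[3]='Y': occ=0, LF[3]=C('Y')+0=2+0=2
L[4]='Y': occ=1, LF[4]=C('Y')+1=2+1=3
L[5]='X': occ=0, LF[5]=C('X')+0=1+0=1
L[6]='Y': occ=2, LF[6]=C('Y')+2=2+2=4
L[7]='Y': occ=3, LF[7]=C('Y')+3=2+3=5
L[8]='x': occ=2, LF[8]=C('x')+2=8+2=10
L[9]='x': occ=3, LF[9]=C('x')+3=8+3=11
L[10]='Y': occ=4, LF[10]=C('Y')+4=2+4=6
L[11]='Y': occ=5, LF[11]=C('Y')+5=2+5=7

Answer: 8 0 9 2 3 1 4 5 10 11 6 7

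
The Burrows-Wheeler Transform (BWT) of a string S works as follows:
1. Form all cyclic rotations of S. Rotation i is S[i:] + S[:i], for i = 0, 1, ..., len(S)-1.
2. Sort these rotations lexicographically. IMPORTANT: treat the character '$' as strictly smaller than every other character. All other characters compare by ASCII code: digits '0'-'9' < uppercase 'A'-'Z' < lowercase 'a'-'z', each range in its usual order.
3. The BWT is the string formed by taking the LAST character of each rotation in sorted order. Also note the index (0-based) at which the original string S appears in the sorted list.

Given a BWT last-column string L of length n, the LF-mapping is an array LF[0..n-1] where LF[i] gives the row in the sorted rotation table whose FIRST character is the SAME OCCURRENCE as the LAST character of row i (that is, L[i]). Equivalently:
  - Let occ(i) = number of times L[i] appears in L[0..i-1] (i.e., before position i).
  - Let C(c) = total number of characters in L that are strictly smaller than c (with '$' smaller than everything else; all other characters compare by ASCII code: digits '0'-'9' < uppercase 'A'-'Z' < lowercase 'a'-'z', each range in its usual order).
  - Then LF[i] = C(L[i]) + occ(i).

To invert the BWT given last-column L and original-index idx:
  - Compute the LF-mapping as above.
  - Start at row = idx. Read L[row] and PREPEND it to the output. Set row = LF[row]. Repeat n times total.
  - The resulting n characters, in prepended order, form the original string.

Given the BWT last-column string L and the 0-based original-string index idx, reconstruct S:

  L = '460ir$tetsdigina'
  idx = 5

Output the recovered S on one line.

LF mapping: 2 3 1 8 12 0 14 6 15 13 5 9 7 10 11 4
Walk LF starting at row 5, prepending L[row]:
  step 1: row=5, L[5]='$', prepend. Next row=LF[5]=0
  step 2: row=0, L[0]='4', prepend. Next row=LF[0]=2
  step 3: row=2, L[2]='0', prepend. Next row=LF[2]=1
  step 4: row=1, L[1]='6', prepend. Next row=LF[1]=3
  step 5: row=3, L[3]='i', prepend. Next row=LF[3]=8
  step 6: row=8, L[8]='t', prepend. Next row=LF[8]=15
  step 7: row=15, L[15]='a', prepend. Next row=LF[15]=4
  step 8: row=4, L[4]='r', prepend. Next row=LF[4]=12
  step 9: row=12, L[12]='g', prepend. Next row=LF[12]=7
  step 10: row=7, L[7]='e', prepend. Next row=LF[7]=6
  step 11: row=6, L[6]='t', prepend. Next row=LF[6]=14
  step 12: row=14, L[14]='n', prepend. Next row=LF[14]=11
  step 13: row=11, L[11]='i', prepend. Next row=LF[11]=9
  step 14: row=9, L[9]='s', prepend. Next row=LF[9]=13
  step 15: row=13, L[13]='i', prepend. Next row=LF[13]=10
  step 16: row=10, L[10]='d', prepend. Next row=LF[10]=5
Reversed output: disintegrati604$

Answer: disintegrati604$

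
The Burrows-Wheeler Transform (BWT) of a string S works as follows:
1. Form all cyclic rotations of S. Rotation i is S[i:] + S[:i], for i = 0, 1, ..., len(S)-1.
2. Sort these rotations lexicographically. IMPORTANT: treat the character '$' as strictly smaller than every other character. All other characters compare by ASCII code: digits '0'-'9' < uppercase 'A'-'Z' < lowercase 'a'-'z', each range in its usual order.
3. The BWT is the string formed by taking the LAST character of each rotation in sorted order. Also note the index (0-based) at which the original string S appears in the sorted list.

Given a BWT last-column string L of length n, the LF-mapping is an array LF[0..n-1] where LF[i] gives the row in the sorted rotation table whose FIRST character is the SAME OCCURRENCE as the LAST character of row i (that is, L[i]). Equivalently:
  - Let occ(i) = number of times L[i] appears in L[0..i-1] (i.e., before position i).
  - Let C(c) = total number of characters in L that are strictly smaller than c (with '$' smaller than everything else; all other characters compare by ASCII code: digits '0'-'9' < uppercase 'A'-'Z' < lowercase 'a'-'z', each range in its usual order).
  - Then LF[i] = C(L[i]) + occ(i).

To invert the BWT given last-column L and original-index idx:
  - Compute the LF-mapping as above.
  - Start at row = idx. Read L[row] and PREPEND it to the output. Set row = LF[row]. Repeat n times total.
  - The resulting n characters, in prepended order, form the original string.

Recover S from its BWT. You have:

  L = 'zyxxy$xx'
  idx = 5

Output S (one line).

LF mapping: 7 5 1 2 6 0 3 4
Walk LF starting at row 5, prepending L[row]:
  step 1: row=5, L[5]='$', prepend. Next row=LF[5]=0
  step 2: row=0, L[0]='z', prepend. Next row=LF[0]=7
  step 3: row=7, L[7]='x', prepend. Next row=LF[7]=4
  step 4: row=4, L[4]='y', prepend. Next row=LF[4]=6
  step 5: row=6, L[6]='x', prepend. Next row=LF[6]=3
  step 6: row=3, L[3]='x', prepend. Next row=LF[3]=2
  step 7: row=2, L[2]='x', prepend. Next row=LF[2]=1
  step 8: row=1, L[1]='y', prepend. Next row=LF[1]=5
Reversed output: yxxxyxz$

Answer: yxxxyxz$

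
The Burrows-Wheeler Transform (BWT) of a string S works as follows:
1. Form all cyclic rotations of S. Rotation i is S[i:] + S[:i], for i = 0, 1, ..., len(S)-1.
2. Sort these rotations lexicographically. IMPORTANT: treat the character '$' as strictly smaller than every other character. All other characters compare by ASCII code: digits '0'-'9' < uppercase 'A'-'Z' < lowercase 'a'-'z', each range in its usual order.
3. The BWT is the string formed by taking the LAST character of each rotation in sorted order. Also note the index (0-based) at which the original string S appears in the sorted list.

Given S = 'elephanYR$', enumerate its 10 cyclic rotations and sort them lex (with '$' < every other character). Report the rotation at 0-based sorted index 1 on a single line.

All 10 rotations (rotation i = S[i:]+S[:i]):
  rot[0] = elephanYR$
  rot[1] = lephanYR$e
  rot[2] = ephanYR$el
  rot[3] = phanYR$ele
  rot[4] = hanYR$elep
  rot[5] = anYR$eleph
  rot[6] = nYR$elepha
  rot[7] = YR$elephan
  rot[8] = R$elephanY
  rot[9] = $elephanYR
Sorted (with $ < everything):
  sorted[0] = $elephanYR
  sorted[1] = R$elephanY
  sorted[2] = YR$elephan
  sorted[3] = anYR$eleph
  sorted[4] = elephanYR$
  sorted[5] = ephanYR$el
  sorted[6] = hanYR$elep
  sorted[7] = lephanYR$e
  sorted[8] = nYR$elepha
  sorted[9] = phanYR$ele
sorted[1] = R$elephanY

Answer: R$elephanY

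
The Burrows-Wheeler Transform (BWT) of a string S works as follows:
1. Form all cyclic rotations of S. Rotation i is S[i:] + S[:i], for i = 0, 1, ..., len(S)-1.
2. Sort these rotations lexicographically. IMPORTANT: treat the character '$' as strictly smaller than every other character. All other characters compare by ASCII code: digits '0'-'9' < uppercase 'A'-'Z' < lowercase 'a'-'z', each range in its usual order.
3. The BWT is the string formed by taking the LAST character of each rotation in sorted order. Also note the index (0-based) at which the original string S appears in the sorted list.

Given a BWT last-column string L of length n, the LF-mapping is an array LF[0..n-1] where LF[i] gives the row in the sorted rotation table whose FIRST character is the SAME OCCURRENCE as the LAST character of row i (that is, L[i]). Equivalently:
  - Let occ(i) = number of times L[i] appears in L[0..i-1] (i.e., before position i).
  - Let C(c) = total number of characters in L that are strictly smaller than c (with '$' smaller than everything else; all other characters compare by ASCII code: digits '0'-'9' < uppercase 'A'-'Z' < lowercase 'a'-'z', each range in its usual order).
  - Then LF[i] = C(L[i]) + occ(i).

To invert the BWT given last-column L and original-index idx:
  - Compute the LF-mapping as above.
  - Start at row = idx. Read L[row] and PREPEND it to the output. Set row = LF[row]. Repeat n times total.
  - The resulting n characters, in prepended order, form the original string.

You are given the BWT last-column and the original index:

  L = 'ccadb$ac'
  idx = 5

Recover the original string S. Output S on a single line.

Answer: caacdbc$

Derivation:
LF mapping: 4 5 1 7 3 0 2 6
Walk LF starting at row 5, prepending L[row]:
  step 1: row=5, L[5]='$', prepend. Next row=LF[5]=0
  step 2: row=0, L[0]='c', prepend. Next row=LF[0]=4
  step 3: row=4, L[4]='b', prepend. Next row=LF[4]=3
  step 4: row=3, L[3]='d', prepend. Next row=LF[3]=7
  step 5: row=7, L[7]='c', prepend. Next row=LF[7]=6
  step 6: row=6, L[6]='a', prepend. Next row=LF[6]=2
  step 7: row=2, L[2]='a', prepend. Next row=LF[2]=1
  step 8: row=1, L[1]='c', prepend. Next row=LF[1]=5
Reversed output: caacdbc$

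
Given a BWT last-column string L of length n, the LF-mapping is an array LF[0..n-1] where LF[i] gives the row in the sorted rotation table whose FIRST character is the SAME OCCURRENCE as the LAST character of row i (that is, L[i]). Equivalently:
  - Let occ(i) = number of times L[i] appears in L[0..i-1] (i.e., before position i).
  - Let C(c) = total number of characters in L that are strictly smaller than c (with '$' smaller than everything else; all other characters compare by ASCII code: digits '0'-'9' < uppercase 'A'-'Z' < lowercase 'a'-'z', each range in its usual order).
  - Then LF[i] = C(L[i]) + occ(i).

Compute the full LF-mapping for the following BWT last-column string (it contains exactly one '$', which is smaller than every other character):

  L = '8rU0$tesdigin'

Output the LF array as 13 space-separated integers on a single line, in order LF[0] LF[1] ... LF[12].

Answer: 2 10 3 1 0 12 5 11 4 7 6 8 9

Derivation:
Char counts: '$':1, '0':1, '8':1, 'U':1, 'd':1, 'e':1, 'g':1, 'i':2, 'n':1, 'r':1, 's':1, 't':1
C (first-col start): C('$')=0, C('0')=1, C('8')=2, C('U')=3, C('d')=4, C('e')=5, C('g')=6, C('i')=7, C('n')=9, C('r')=10, C('s')=11, C('t')=12
L[0]='8': occ=0, LF[0]=C('8')+0=2+0=2
L[1]='r': occ=0, LF[1]=C('r')+0=10+0=10
L[2]='U': occ=0, LF[2]=C('U')+0=3+0=3
L[3]='0': occ=0, LF[3]=C('0')+0=1+0=1
L[4]='$': occ=0, LF[4]=C('$')+0=0+0=0
L[5]='t': occ=0, LF[5]=C('t')+0=12+0=12
L[6]='e': occ=0, LF[6]=C('e')+0=5+0=5
L[7]='s': occ=0, LF[7]=C('s')+0=11+0=11
L[8]='d': occ=0, LF[8]=C('d')+0=4+0=4
L[9]='i': occ=0, LF[9]=C('i')+0=7+0=7
L[10]='g': occ=0, LF[10]=C('g')+0=6+0=6
L[11]='i': occ=1, LF[11]=C('i')+1=7+1=8
L[12]='n': occ=0, LF[12]=C('n')+0=9+0=9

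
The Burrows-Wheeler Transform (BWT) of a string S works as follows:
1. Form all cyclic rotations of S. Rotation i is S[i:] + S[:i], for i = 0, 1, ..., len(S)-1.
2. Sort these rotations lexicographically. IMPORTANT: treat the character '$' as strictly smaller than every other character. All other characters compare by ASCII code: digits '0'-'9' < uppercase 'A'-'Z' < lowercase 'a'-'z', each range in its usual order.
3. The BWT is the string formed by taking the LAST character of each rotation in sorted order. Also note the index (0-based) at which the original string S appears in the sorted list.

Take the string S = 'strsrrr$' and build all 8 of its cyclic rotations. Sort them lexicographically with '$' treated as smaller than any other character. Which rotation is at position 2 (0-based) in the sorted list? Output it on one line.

All 8 rotations (rotation i = S[i:]+S[:i]):
  rot[0] = strsrrr$
  rot[1] = trsrrr$s
  rot[2] = rsrrr$st
  rot[3] = srrr$str
  rot[4] = rrr$strs
  rot[5] = rr$strsr
  rot[6] = r$strsrr
  rot[7] = $strsrrr
Sorted (with $ < everything):
  sorted[0] = $strsrrr
  sorted[1] = r$strsrr
  sorted[2] = rr$strsr
  sorted[3] = rrr$strs
  sorted[4] = rsrrr$st
  sorted[5] = srrr$str
  sorted[6] = strsrrr$
  sorted[7] = trsrrr$s
sorted[2] = rr$strsr

Answer: rr$strsr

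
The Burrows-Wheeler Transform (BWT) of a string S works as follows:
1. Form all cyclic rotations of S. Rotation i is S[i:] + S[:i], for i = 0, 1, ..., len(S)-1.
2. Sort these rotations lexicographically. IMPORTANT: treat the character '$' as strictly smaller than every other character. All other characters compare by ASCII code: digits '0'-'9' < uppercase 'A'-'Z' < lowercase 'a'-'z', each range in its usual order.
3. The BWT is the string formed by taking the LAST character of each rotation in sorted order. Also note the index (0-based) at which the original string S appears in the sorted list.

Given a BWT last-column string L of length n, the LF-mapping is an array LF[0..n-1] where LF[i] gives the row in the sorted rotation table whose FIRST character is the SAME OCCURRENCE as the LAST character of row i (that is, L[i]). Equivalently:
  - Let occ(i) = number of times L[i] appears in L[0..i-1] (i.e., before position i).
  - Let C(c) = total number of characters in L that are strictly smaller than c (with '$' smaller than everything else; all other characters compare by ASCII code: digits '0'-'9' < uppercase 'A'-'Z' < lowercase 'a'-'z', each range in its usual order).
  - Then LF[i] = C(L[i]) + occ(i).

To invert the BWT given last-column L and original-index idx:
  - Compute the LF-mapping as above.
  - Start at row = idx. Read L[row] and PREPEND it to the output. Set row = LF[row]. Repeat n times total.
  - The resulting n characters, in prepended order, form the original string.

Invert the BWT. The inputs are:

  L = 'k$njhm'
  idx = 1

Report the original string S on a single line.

Answer: hmnjk$

Derivation:
LF mapping: 3 0 5 2 1 4
Walk LF starting at row 1, prepending L[row]:
  step 1: row=1, L[1]='$', prepend. Next row=LF[1]=0
  step 2: row=0, L[0]='k', prepend. Next row=LF[0]=3
  step 3: row=3, L[3]='j', prepend. Next row=LF[3]=2
  step 4: row=2, L[2]='n', prepend. Next row=LF[2]=5
  step 5: row=5, L[5]='m', prepend. Next row=LF[5]=4
  step 6: row=4, L[4]='h', prepend. Next row=LF[4]=1
Reversed output: hmnjk$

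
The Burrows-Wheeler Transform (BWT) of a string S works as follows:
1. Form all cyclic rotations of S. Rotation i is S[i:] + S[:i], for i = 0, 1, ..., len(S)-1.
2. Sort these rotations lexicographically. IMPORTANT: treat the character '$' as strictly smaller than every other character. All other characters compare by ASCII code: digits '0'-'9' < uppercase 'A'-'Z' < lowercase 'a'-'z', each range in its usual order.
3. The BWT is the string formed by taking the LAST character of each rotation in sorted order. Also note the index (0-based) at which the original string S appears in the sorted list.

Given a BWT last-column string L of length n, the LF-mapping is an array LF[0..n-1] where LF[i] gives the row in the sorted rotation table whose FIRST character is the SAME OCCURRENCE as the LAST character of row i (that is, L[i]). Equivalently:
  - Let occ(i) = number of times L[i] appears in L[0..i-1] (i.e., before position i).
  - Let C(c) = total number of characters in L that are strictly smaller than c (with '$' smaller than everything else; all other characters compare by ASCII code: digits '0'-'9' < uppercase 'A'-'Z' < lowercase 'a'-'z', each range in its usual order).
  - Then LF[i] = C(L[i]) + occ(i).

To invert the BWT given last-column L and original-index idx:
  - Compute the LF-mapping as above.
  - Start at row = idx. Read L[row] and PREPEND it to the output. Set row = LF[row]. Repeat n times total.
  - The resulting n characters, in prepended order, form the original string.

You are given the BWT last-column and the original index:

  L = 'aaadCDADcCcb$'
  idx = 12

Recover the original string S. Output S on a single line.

Answer: dCbccaCDDaAa$

Derivation:
LF mapping: 6 7 8 12 2 4 1 5 10 3 11 9 0
Walk LF starting at row 12, prepending L[row]:
  step 1: row=12, L[12]='$', prepend. Next row=LF[12]=0
  step 2: row=0, L[0]='a', prepend. Next row=LF[0]=6
  step 3: row=6, L[6]='A', prepend. Next row=LF[6]=1
  step 4: row=1, L[1]='a', prepend. Next row=LF[1]=7
  step 5: row=7, L[7]='D', prepend. Next row=LF[7]=5
  step 6: row=5, L[5]='D', prepend. Next row=LF[5]=4
  step 7: row=4, L[4]='C', prepend. Next row=LF[4]=2
  step 8: row=2, L[2]='a', prepend. Next row=LF[2]=8
  step 9: row=8, L[8]='c', prepend. Next row=LF[8]=10
  step 10: row=10, L[10]='c', prepend. Next row=LF[10]=11
  step 11: row=11, L[11]='b', prepend. Next row=LF[11]=9
  step 12: row=9, L[9]='C', prepend. Next row=LF[9]=3
  step 13: row=3, L[3]='d', prepend. Next row=LF[3]=12
Reversed output: dCbccaCDDaAa$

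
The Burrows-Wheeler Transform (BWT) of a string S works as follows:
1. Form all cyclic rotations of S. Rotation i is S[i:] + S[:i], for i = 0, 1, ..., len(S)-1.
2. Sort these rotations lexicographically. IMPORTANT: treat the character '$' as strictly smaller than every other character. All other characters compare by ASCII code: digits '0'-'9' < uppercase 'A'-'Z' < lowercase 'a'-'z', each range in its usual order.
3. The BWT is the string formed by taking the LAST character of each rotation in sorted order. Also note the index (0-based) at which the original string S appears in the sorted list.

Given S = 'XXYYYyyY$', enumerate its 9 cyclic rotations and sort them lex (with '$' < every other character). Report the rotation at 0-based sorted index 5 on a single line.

All 9 rotations (rotation i = S[i:]+S[:i]):
  rot[0] = XXYYYyyY$
  rot[1] = XYYYyyY$X
  rot[2] = YYYyyY$XX
  rot[3] = YYyyY$XXY
  rot[4] = YyyY$XXYY
  rot[5] = yyY$XXYYY
  rot[6] = yY$XXYYYy
  rot[7] = Y$XXYYYyy
  rot[8] = $XXYYYyyY
Sorted (with $ < everything):
  sorted[0] = $XXYYYyyY
  sorted[1] = XXYYYyyY$
  sorted[2] = XYYYyyY$X
  sorted[3] = Y$XXYYYyy
  sorted[4] = YYYyyY$XX
  sorted[5] = YYyyY$XXY
  sorted[6] = YyyY$XXYY
  sorted[7] = yY$XXYYYy
  sorted[8] = yyY$XXYYY
sorted[5] = YYyyY$XXY

Answer: YYyyY$XXY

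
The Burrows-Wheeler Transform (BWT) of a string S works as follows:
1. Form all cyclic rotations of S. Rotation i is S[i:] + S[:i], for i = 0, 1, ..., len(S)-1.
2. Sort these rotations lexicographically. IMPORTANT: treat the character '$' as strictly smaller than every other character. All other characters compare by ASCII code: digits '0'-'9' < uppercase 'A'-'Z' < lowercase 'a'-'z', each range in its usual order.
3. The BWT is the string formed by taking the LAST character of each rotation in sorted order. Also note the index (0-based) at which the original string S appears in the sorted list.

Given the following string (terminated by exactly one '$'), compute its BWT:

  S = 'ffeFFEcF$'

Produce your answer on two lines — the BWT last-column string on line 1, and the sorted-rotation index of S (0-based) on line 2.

Answer: FFcFeEff$
8

Derivation:
All 9 rotations (rotation i = S[i:]+S[:i]):
  rot[0] = ffeFFEcF$
  rot[1] = feFFEcF$f
  rot[2] = eFFEcF$ff
  rot[3] = FFEcF$ffe
  rot[4] = FEcF$ffeF
  rot[5] = EcF$ffeFF
  rot[6] = cF$ffeFFE
  rot[7] = F$ffeFFEc
  rot[8] = $ffeFFEcF
Sorted (with $ < everything):
  sorted[0] = $ffeFFEcF  (last char: 'F')
  sorted[1] = EcF$ffeFF  (last char: 'F')
  sorted[2] = F$ffeFFEc  (last char: 'c')
  sorted[3] = FEcF$ffeF  (last char: 'F')
  sorted[4] = FFEcF$ffe  (last char: 'e')
  sorted[5] = cF$ffeFFE  (last char: 'E')
  sorted[6] = eFFEcF$ff  (last char: 'f')
  sorted[7] = feFFEcF$f  (last char: 'f')
  sorted[8] = ffeFFEcF$  (last char: '$')
Last column: FFcFeEff$
Original string S is at sorted index 8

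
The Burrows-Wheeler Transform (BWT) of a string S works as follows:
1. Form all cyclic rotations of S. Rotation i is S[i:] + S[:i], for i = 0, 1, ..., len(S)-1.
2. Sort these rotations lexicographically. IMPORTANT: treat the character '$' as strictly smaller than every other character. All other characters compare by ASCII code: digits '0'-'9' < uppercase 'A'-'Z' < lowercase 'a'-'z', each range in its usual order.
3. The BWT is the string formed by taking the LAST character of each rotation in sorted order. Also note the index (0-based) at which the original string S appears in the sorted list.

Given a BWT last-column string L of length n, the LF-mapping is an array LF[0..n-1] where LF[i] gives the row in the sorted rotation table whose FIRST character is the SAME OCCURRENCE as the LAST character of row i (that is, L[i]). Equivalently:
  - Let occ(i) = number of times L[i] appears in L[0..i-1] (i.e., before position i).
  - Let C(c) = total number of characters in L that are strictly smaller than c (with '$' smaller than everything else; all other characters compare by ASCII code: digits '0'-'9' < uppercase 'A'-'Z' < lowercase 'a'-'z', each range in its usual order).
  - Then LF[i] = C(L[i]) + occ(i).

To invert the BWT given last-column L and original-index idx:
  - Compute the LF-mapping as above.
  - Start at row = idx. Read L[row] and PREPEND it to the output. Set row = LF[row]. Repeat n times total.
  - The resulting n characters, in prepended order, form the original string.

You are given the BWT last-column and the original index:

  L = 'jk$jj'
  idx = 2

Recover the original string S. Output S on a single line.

Answer: jjkj$

Derivation:
LF mapping: 1 4 0 2 3
Walk LF starting at row 2, prepending L[row]:
  step 1: row=2, L[2]='$', prepend. Next row=LF[2]=0
  step 2: row=0, L[0]='j', prepend. Next row=LF[0]=1
  step 3: row=1, L[1]='k', prepend. Next row=LF[1]=4
  step 4: row=4, L[4]='j', prepend. Next row=LF[4]=3
  step 5: row=3, L[3]='j', prepend. Next row=LF[3]=2
Reversed output: jjkj$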